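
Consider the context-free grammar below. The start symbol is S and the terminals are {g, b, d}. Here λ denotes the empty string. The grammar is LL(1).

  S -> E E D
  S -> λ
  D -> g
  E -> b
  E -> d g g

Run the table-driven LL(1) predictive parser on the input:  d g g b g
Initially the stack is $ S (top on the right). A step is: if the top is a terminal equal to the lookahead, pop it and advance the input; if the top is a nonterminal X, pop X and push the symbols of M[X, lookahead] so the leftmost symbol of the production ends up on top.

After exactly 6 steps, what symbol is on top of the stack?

b

     Stack        Input        Action
  1  $ S          d g g b g $  expand S -> E E D
  2  $ D E E      d g g b g $  expand E -> d g g
  3  $ D E g g d  d g g b g $  match d
  4  $ D E g g    g g b g $    match g
  5  $ D E g      g b g $      match g
  6  $ D E        b g $        expand E -> b
Stack after step 6: $ D b (top = b).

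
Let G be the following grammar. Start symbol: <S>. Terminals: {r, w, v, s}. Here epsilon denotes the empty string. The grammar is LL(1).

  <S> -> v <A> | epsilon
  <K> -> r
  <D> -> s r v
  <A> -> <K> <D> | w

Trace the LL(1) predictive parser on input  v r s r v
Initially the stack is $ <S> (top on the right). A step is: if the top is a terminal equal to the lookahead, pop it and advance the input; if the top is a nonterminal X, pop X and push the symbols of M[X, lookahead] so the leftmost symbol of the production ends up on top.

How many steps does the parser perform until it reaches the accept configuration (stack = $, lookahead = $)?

     Stack      Input        Action
  1  $ <S>      v r s r v $  expand <S> -> v <A>
  2  $ <A> v    v r s r v $  match v
  3  $ <A>      r s r v $    expand <A> -> <K> <D>
  4  $ <D> <K>  r s r v $    expand <K> -> r
  5  $ <D> r    r s r v $    match r
  6  $ <D>      s r v $      expand <D> -> s r v
  7  $ v r s    s r v $      match s
  8  $ v r      r v $        match r
  9  $ v        v $          match v
Accept reached after 9 steps.

9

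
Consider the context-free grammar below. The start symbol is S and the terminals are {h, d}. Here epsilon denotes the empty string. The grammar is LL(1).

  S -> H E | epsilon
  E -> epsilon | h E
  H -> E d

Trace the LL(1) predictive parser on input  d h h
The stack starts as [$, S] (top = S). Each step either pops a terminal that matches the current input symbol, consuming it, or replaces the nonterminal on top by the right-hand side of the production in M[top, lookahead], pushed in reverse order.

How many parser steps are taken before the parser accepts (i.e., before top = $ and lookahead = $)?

step 1: stack=$ S  input=d h h $  — expand S -> H E
step 2: stack=$ E H  input=d h h $  — expand H -> E d
step 3: stack=$ E d E  input=d h h $  — expand E -> epsilon
step 4: stack=$ E d  input=d h h $  — match d
step 5: stack=$ E  input=h h $  — expand E -> h E
step 6: stack=$ E h  input=h h $  — match h
step 7: stack=$ E  input=h $  — expand E -> h E
step 8: stack=$ E h  input=h $  — match h
step 9: stack=$ E  input=$  — expand E -> epsilon
Accept reached after 9 steps.

9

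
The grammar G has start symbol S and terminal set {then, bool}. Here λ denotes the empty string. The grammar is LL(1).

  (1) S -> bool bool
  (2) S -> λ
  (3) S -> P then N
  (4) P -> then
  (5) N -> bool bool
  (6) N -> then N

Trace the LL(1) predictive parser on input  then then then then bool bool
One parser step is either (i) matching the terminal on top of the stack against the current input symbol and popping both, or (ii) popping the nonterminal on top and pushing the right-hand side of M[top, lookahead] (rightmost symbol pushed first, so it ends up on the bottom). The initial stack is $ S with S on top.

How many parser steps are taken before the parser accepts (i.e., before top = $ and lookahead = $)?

      Stack          Input                            Action
   1  $ S            then then then then bool bool $  expand S -> P then N
   2  $ N then P     then then then then bool bool $  expand P -> then
   3  $ N then then  then then then then bool bool $  match then
   4  $ N then       then then then bool bool $       match then
   5  $ N            then then bool bool $            expand N -> then N
   6  $ N then       then then bool bool $            match then
   7  $ N            then bool bool $                 expand N -> then N
   8  $ N then       then bool bool $                 match then
   9  $ N            bool bool $                      expand N -> bool bool
  10  $ bool bool    bool bool $                      match bool
  11  $ bool         bool $                           match bool
Accept reached after 11 steps.

11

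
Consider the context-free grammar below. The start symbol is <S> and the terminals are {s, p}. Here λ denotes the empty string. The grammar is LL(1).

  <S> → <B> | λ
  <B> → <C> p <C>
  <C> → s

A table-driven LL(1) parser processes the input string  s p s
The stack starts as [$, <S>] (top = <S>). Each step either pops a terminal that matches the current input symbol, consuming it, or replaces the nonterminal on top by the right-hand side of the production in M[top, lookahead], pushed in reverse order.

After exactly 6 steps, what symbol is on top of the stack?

     Stack        Input    Action
  1  $ <S>        s p s $  expand <S> → <B>
  2  $ <B>        s p s $  expand <B> → <C> p <C>
  3  $ <C> p <C>  s p s $  expand <C> → s
  4  $ <C> p s    s p s $  match s
  5  $ <C> p      p s $    match p
  6  $ <C>        s $      expand <C> → s
Stack after step 6: $ s (top = s).

s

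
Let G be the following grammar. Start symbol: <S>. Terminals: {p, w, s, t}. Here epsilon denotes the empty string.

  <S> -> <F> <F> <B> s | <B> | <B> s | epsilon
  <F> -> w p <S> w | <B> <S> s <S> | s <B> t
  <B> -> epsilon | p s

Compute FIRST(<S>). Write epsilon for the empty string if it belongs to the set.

{epsilon, p, s, w}

FIRST(<B>): from <B>->epsilon we get {epsilon}; from <B>->p s we get {p}. So FIRST(<B>) = {epsilon, p}.
FIRST(<S>): from <S>-><F> <F> <B> s we get {p, s, w}; from <S>-><B> we get {epsilon, p}; from <S>-><B> s we get {p, s}; from <S>->epsilon we get {epsilon}. So FIRST(<S>) = {epsilon, p, s, w}.
FIRST(<F>): from <F>->w p <S> w we get {w}; from <F>-><B> <S> s <S> we get {p, s, w}; from <F>->s <B> t we get {s}. So FIRST(<F>) = {p, s, w}.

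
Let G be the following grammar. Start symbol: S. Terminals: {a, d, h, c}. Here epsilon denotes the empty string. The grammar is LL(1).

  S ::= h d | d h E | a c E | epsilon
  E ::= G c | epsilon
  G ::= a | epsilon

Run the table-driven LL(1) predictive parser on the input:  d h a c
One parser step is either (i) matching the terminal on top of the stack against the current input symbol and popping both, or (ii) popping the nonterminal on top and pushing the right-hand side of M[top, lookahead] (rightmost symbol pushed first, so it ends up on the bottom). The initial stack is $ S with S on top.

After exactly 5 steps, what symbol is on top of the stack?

step 1: stack=$ S  input=d h a c $  — expand S ::= d h E
step 2: stack=$ E h d  input=d h a c $  — match d
step 3: stack=$ E h  input=h a c $  — match h
step 4: stack=$ E  input=a c $  — expand E ::= G c
step 5: stack=$ c G  input=a c $  — expand G ::= a
Stack after step 5: $ c a (top = a).

a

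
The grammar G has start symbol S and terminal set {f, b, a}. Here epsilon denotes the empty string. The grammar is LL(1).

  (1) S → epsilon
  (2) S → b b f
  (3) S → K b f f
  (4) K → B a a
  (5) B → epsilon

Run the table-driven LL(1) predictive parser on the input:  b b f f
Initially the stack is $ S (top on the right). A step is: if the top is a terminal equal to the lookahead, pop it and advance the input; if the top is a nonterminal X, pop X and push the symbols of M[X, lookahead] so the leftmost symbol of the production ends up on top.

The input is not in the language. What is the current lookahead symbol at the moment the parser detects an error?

step 1: stack=$ S  input=b b f f $  — expand S → b b f
step 2: stack=$ f b b  input=b b f f $  — match b
step 3: stack=$ f b  input=b f f $  — match b
step 4: stack=$ f  input=f f $  — match f
step 5: stack=$  input=f $  — error: stack empty but input remains

f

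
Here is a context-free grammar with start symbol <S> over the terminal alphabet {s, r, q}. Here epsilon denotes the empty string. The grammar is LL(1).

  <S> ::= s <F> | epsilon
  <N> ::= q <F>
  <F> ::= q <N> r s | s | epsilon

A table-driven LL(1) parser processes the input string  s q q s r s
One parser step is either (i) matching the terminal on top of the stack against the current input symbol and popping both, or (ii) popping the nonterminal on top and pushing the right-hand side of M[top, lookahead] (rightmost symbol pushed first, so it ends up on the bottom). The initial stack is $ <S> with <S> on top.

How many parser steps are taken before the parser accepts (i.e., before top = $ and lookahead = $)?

10

      Stack        Input          Action
   1  $ <S>        s q q s r s $  expand <S> ::= s <F>
   2  $ <F> s      s q q s r s $  match s
   3  $ <F>        q q s r s $    expand <F> ::= q <N> r s
   4  $ s r <N> q  q q s r s $    match q
   5  $ s r <N>    q s r s $      expand <N> ::= q <F>
   6  $ s r <F> q  q s r s $      match q
   7  $ s r <F>    s r s $        expand <F> ::= s
   8  $ s r s      s r s $        match s
   9  $ s r        r s $          match r
  10  $ s          s $            match s
Accept reached after 10 steps.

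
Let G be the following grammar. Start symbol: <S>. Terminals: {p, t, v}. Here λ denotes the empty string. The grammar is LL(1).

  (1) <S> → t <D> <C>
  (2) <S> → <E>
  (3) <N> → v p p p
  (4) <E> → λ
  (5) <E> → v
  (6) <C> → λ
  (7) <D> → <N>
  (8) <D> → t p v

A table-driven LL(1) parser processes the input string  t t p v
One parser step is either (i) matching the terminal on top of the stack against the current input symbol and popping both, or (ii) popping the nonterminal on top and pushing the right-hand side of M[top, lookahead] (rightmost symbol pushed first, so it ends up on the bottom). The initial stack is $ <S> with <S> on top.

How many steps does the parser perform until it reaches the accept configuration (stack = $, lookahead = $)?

     Stack        Input      Action
  1  $ <S>        t t p v $  expand <S> → t <D> <C>
  2  $ <C> <D> t  t t p v $  match t
  3  $ <C> <D>    t p v $    expand <D> → t p v
  4  $ <C> v p t  t p v $    match t
  5  $ <C> v p    p v $      match p
  6  $ <C> v      v $        match v
  7  $ <C>        $          expand <C> → λ
Accept reached after 7 steps.

7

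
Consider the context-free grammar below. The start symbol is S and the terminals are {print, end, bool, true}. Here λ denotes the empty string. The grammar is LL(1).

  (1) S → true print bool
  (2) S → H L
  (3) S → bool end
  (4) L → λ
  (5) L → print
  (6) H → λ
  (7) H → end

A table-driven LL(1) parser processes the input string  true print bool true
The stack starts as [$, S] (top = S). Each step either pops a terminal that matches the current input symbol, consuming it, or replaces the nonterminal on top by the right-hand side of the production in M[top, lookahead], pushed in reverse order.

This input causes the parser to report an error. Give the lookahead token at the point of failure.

true

step 1: stack=$ S  input=true print bool true $  — expand S → true print bool
step 2: stack=$ bool print true  input=true print bool true $  — match true
step 3: stack=$ bool print  input=print bool true $  — match print
step 4: stack=$ bool  input=bool true $  — match bool
step 5: stack=$  input=true $  — error: stack empty but input remains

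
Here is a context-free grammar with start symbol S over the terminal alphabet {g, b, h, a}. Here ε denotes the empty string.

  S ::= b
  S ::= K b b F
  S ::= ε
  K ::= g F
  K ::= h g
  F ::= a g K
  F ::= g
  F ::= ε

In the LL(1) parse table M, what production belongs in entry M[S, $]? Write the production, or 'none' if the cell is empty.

S ::= ε

FIRST(K): from K::=g F we get {g}; from K::=h g we get {h}. So FIRST(K) = {g, h}.
FIRST(F): from F::=a g K we get {a}; from F::=g we get {g}; from F::=ε we get {ε}. So FIRST(F) = {ε, a, g}.
FIRST(S): from S::=b we get {b}; from S::=K b b F we get {g, h}; from S::=ε we get {ε}. So FIRST(S) = {ε, b, g, h}.
FOLLOW(S) includes $ since S is the start symbol.
FOLLOW(S): S appears on no right-hand side. Thus FOLLOW(S) = {$}.
For S ::= b: FIRST(b) = {b}, so it goes in M[S, t] for t ∈ {b}.
For S ::= K b b F: FIRST(K b b F) = {g, h}, so it goes in M[S, t] for t ∈ {g, h}.
For S ::= ε: FIRST(ε) = {ε}, so it goes in M[S, t] for t ∈ {}; since ε ∈ FIRST, also for every t ∈ FOLLOW(S) = {$}.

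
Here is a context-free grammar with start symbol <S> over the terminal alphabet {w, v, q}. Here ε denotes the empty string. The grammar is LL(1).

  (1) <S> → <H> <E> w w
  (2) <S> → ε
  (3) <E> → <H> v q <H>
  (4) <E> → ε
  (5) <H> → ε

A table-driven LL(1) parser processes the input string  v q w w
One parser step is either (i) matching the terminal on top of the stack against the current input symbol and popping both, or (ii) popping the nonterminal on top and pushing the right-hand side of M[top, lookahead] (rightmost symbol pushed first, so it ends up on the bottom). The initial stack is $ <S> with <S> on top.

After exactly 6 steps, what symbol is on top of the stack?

<H>

step 1: stack=$ <S>  input=v q w w $  — expand <S> → <H> <E> w w
step 2: stack=$ w w <E> <H>  input=v q w w $  — expand <H> → ε
step 3: stack=$ w w <E>  input=v q w w $  — expand <E> → <H> v q <H>
step 4: stack=$ w w <H> q v <H>  input=v q w w $  — expand <H> → ε
step 5: stack=$ w w <H> q v  input=v q w w $  — match v
step 6: stack=$ w w <H> q  input=q w w $  — match q
Stack after step 6: $ w w <H> (top = <H>).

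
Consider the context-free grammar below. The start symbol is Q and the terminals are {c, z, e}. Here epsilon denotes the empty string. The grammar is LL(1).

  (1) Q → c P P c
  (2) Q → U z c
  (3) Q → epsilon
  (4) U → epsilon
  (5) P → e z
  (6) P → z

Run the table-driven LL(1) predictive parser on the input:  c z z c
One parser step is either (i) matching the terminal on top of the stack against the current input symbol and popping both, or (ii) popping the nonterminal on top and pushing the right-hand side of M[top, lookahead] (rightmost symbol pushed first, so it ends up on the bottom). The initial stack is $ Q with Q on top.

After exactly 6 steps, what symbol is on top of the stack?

step 1: stack=$ Q  input=c z z c $  — expand Q → c P P c
step 2: stack=$ c P P c  input=c z z c $  — match c
step 3: stack=$ c P P  input=z z c $  — expand P → z
step 4: stack=$ c P z  input=z z c $  — match z
step 5: stack=$ c P  input=z c $  — expand P → z
step 6: stack=$ c z  input=z c $  — match z
Stack after step 6: $ c (top = c).

c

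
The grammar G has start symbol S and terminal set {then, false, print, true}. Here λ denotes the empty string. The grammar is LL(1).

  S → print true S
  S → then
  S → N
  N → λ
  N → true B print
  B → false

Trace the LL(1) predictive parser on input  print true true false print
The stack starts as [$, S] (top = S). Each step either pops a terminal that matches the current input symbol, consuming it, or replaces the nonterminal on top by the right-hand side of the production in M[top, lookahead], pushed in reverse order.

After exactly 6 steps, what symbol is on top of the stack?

B

     Stack           Input                          Action
  1  $ S             print true true false print $  expand S → print true S
  2  $ S true print  print true true false print $  match print
  3  $ S true        true true false print $        match true
  4  $ S             true false print $             expand S → N
  5  $ N             true false print $             expand N → true B print
  6  $ print B true  true false print $             match true
Stack after step 6: $ print B (top = B).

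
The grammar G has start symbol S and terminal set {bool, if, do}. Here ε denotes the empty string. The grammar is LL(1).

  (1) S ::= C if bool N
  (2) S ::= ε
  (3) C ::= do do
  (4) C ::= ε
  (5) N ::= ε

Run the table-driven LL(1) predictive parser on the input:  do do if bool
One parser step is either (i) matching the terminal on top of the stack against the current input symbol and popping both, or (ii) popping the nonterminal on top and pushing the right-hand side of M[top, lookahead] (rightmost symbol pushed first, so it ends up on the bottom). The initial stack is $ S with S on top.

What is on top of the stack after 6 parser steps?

N

step 1: stack=$ S  input=do do if bool $  — expand S ::= C if bool N
step 2: stack=$ N bool if C  input=do do if bool $  — expand C ::= do do
step 3: stack=$ N bool if do do  input=do do if bool $  — match do
step 4: stack=$ N bool if do  input=do if bool $  — match do
step 5: stack=$ N bool if  input=if bool $  — match if
step 6: stack=$ N bool  input=bool $  — match bool
Stack after step 6: $ N (top = N).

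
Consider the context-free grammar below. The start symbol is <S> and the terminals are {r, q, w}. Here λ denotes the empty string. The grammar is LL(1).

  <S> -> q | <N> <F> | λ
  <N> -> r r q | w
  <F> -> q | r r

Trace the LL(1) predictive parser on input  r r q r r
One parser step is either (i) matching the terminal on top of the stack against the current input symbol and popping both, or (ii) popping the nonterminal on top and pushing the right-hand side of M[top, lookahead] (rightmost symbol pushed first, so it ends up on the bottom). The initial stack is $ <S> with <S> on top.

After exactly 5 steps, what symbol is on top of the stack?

step 1: stack=$ <S>  input=r r q r r $  — expand <S> -> <N> <F>
step 2: stack=$ <F> <N>  input=r r q r r $  — expand <N> -> r r q
step 3: stack=$ <F> q r r  input=r r q r r $  — match r
step 4: stack=$ <F> q r  input=r q r r $  — match r
step 5: stack=$ <F> q  input=q r r $  — match q
Stack after step 5: $ <F> (top = <F>).

<F>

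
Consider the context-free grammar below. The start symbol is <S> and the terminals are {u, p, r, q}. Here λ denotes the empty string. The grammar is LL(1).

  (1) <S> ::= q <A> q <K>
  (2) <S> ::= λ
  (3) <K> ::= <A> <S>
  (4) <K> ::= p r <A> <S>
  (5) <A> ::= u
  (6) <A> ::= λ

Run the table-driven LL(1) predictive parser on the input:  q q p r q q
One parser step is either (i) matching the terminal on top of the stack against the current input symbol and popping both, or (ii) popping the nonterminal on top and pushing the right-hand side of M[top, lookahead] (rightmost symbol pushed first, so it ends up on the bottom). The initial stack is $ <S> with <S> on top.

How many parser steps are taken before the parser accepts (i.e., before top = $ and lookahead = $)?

step 1: stack=$ <S>  input=q q p r q q $  — expand <S> ::= q <A> q <K>
step 2: stack=$ <K> q <A> q  input=q q p r q q $  — match q
step 3: stack=$ <K> q <A>  input=q p r q q $  — expand <A> ::= λ
step 4: stack=$ <K> q  input=q p r q q $  — match q
step 5: stack=$ <K>  input=p r q q $  — expand <K> ::= p r <A> <S>
step 6: stack=$ <S> <A> r p  input=p r q q $  — match p
step 7: stack=$ <S> <A> r  input=r q q $  — match r
step 8: stack=$ <S> <A>  input=q q $  — expand <A> ::= λ
step 9: stack=$ <S>  input=q q $  — expand <S> ::= q <A> q <K>
step 10: stack=$ <K> q <A> q  input=q q $  — match q
step 11: stack=$ <K> q <A>  input=q $  — expand <A> ::= λ
step 12: stack=$ <K> q  input=q $  — match q
step 13: stack=$ <K>  input=$  — expand <K> ::= <A> <S>
step 14: stack=$ <S> <A>  input=$  — expand <A> ::= λ
step 15: stack=$ <S>  input=$  — expand <S> ::= λ
Accept reached after 15 steps.

15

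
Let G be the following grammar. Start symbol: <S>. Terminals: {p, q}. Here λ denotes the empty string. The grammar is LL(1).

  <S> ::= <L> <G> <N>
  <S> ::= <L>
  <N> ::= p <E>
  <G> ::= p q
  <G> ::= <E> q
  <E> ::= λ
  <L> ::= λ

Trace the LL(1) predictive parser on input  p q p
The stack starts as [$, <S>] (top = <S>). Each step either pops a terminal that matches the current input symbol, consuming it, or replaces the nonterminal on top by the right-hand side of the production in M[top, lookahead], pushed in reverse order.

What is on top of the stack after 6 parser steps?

p

     Stack          Input    Action
  1  $ <S>          p q p $  expand <S> ::= <L> <G> <N>
  2  $ <N> <G> <L>  p q p $  expand <L> ::= λ
  3  $ <N> <G>      p q p $  expand <G> ::= p q
  4  $ <N> q p      p q p $  match p
  5  $ <N> q        q p $    match q
  6  $ <N>          p $      expand <N> ::= p <E>
Stack after step 6: $ <E> p (top = p).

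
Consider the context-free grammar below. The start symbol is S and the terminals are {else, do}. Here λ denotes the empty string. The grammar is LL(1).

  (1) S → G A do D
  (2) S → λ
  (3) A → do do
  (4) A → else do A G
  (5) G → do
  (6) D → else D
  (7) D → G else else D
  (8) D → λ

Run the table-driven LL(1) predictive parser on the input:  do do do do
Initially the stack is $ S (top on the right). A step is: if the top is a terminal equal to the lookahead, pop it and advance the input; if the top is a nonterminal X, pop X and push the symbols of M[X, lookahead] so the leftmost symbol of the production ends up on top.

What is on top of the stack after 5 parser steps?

do

step 1: stack=$ S  input=do do do do $  — expand S → G A do D
step 2: stack=$ D do A G  input=do do do do $  — expand G → do
step 3: stack=$ D do A do  input=do do do do $  — match do
step 4: stack=$ D do A  input=do do do $  — expand A → do do
step 5: stack=$ D do do do  input=do do do $  — match do
Stack after step 5: $ D do do (top = do).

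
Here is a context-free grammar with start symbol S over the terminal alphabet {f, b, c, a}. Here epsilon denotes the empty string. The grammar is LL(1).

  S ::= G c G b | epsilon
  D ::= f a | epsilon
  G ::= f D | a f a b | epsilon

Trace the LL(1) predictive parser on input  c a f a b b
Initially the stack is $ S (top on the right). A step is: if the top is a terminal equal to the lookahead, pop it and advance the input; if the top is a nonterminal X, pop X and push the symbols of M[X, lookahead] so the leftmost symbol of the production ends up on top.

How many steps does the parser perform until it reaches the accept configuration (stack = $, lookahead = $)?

step 1: stack=$ S  input=c a f a b b $  — expand S ::= G c G b
step 2: stack=$ b G c G  input=c a f a b b $  — expand G ::= epsilon
step 3: stack=$ b G c  input=c a f a b b $  — match c
step 4: stack=$ b G  input=a f a b b $  — expand G ::= a f a b
step 5: stack=$ b b a f a  input=a f a b b $  — match a
step 6: stack=$ b b a f  input=f a b b $  — match f
step 7: stack=$ b b a  input=a b b $  — match a
step 8: stack=$ b b  input=b b $  — match b
step 9: stack=$ b  input=b $  — match b
Accept reached after 9 steps.

9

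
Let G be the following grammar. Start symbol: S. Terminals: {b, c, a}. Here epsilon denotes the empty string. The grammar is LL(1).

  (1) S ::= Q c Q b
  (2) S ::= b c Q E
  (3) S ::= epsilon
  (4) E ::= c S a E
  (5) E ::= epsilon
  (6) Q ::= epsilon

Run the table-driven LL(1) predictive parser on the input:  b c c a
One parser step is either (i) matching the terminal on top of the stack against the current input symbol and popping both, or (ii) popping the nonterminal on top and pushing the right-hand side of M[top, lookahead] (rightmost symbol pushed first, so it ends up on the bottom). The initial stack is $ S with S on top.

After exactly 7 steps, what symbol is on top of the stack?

a

     Stack      Input      Action
  1  $ S        b c c a $  expand S ::= b c Q E
  2  $ E Q c b  b c c a $  match b
  3  $ E Q c    c c a $    match c
  4  $ E Q      c a $      expand Q ::= epsilon
  5  $ E        c a $      expand E ::= c S a E
  6  $ E a S c  c a $      match c
  7  $ E a S    a $        expand S ::= epsilon
Stack after step 7: $ E a (top = a).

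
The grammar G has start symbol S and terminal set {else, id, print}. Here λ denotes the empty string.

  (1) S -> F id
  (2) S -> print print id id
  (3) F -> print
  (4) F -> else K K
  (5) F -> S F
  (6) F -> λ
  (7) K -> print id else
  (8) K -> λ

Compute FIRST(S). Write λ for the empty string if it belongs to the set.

FIRST(K) = {λ, print}
FIRST(S) = {else, id, print}  (via F id)
FIRST(F) = {λ, else, id, print}  (via S F)

{else, id, print}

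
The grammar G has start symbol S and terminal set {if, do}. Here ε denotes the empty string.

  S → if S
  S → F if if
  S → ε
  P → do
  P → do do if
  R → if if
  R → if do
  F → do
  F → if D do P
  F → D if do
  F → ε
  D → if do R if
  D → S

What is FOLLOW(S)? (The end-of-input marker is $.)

{$, do, if}

FIRST(P) = {do}
FIRST(R) = {if}
FIRST(S) = {ε, do, if}  (via F if if)
FIRST(D) = {ε, do, if}  (via S)
FIRST(F) = {ε, do, if}  (via D if do)
FOLLOW(S) includes $ since S is the start symbol.
FOLLOW(R): in D→if do R if, R is followed by if with FIRST {if}. Thus FOLLOW(R) = {if}.
FOLLOW(F): in S→F if if, F is followed by if if with FIRST {if}. Thus FOLLOW(F) = {if}.
FOLLOW(P): in F→if D do P, the suffix after P is empty, so FOLLOW(P) ⊇ FOLLOW(F) = {if}. Thus FOLLOW(P) = {if}.
FOLLOW(D): in F→if D do P, D is followed by do P with FIRST {do}; in F→D if do, D is followed by if do with FIRST {if}. Thus FOLLOW(D) = {do, if}.
FOLLOW(S): in S→if S, the suffix after S is empty (adds nothing new); in D→S, the suffix after S is empty, so FOLLOW(S) ⊇ FOLLOW(D) = {do, if}. Thus FOLLOW(S) = {$, do, if}.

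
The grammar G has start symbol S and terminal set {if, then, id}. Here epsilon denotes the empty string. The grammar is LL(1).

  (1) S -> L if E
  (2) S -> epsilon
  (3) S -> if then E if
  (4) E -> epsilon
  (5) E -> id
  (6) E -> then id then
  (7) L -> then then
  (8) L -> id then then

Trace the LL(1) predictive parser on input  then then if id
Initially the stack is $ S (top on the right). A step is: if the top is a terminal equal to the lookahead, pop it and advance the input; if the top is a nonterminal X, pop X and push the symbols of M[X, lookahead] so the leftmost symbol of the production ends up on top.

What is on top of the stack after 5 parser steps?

step 1: stack=$ S  input=then then if id $  — expand S -> L if E
step 2: stack=$ E if L  input=then then if id $  — expand L -> then then
step 3: stack=$ E if then then  input=then then if id $  — match then
step 4: stack=$ E if then  input=then if id $  — match then
step 5: stack=$ E if  input=if id $  — match if
Stack after step 5: $ E (top = E).

E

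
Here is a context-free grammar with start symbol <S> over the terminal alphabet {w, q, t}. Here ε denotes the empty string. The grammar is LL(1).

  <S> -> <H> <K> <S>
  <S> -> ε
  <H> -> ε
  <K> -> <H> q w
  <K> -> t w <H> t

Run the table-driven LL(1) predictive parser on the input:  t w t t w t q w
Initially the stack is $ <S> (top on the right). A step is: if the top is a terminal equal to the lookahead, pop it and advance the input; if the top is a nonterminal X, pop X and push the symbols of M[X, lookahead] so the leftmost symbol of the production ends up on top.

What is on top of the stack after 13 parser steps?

t

      Stack            Input              Action
   1  $ <S>            t w t t w t q w $  expand <S> -> <H> <K> <S>
   2  $ <S> <K> <H>    t w t t w t q w $  expand <H> -> ε
   3  $ <S> <K>        t w t t w t q w $  expand <K> -> t w <H> t
   4  $ <S> t <H> w t  t w t t w t q w $  match t
   5  $ <S> t <H> w    w t t w t q w $    match w
   6  $ <S> t <H>      t t w t q w $      expand <H> -> ε
   7  $ <S> t          t t w t q w $      match t
   8  $ <S>            t w t q w $        expand <S> -> <H> <K> <S>
   9  $ <S> <K> <H>    t w t q w $        expand <H> -> ε
  10  $ <S> <K>        t w t q w $        expand <K> -> t w <H> t
  11  $ <S> t <H> w t  t w t q w $        match t
  12  $ <S> t <H> w    w t q w $          match w
  13  $ <S> t <H>      t q w $            expand <H> -> ε
Stack after step 13: $ <S> t (top = t).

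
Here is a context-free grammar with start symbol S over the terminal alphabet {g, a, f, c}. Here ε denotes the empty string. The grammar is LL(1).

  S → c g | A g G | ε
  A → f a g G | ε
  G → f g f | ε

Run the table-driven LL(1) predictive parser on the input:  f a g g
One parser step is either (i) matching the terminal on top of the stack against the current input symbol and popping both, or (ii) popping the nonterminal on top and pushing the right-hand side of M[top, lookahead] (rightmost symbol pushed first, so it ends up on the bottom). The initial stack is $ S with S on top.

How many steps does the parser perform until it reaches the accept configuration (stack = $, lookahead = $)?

     Stack          Input      Action
  1  $ S            f a g g $  expand S → A g G
  2  $ G g A        f a g g $  expand A → f a g G
  3  $ G g G g a f  f a g g $  match f
  4  $ G g G g a    a g g $    match a
  5  $ G g G g      g g $      match g
  6  $ G g G        g $        expand G → ε
  7  $ G g          g $        match g
  8  $ G            $          expand G → ε
Accept reached after 8 steps.

8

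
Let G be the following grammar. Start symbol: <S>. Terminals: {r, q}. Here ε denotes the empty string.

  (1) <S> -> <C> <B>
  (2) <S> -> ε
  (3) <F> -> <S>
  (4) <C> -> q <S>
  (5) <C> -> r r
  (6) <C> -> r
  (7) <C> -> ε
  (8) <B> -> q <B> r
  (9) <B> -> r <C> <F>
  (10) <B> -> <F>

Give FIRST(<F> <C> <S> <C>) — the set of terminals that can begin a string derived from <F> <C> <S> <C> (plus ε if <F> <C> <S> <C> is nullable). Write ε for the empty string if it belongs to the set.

FIRST(<C>): from <C>->q <S> we get {q}; from <C>->r r we get {r}; from <C>->r we get {r}; from <C>->ε we get {ε}. So FIRST(<C>) = {ε, q, r}.
FIRST(<S>): from <S>-><C> <B> we get {ε, q, r}; from <S>->ε we get {ε}. So FIRST(<S>) = {ε, q, r}.
FIRST(<F>): from <F>-><S> we get {ε, q, r}. So FIRST(<F>) = {ε, q, r}.
FIRST(<B>): from <B>->q <B> r we get {q}; from <B>->r <C> <F> we get {r}; from <B>-><F> we get {ε, q, r}. So FIRST(<B>) = {ε, q, r}.
FIRST(<F> <C> <S> <C>): take FIRST of each symbol in turn, carrying on past any symbol whose FIRST contains ε; result {ε, q, r}.

{ε, q, r}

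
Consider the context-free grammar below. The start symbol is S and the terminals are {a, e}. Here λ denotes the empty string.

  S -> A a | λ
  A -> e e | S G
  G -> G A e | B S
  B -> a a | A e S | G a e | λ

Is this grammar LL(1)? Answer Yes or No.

FIRST(S) = {λ, a, e}
FIRST(A) = {λ, a, e}
FIRST(G) = {λ, a, e}
FIRST(B) = {λ, a, e}
FOLLOW(S) = {$, a, e}
FOLLOW(A) = {a, e}
FOLLOW(G) = {a, e}
FOLLOW(B) = {a, e}
Cell M[A, e] receives both A -> e e and A -> S G — the grammar is not LL(1).

No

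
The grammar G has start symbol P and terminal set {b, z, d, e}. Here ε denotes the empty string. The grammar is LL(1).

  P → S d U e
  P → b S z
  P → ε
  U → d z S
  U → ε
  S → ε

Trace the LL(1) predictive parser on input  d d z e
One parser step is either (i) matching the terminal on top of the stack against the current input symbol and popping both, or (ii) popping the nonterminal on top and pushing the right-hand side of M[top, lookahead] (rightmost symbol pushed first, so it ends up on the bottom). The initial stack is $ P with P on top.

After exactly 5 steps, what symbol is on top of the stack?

step 1: stack=$ P  input=d d z e $  — expand P → S d U e
step 2: stack=$ e U d S  input=d d z e $  — expand S → ε
step 3: stack=$ e U d  input=d d z e $  — match d
step 4: stack=$ e U  input=d z e $  — expand U → d z S
step 5: stack=$ e S z d  input=d z e $  — match d
Stack after step 5: $ e S z (top = z).

z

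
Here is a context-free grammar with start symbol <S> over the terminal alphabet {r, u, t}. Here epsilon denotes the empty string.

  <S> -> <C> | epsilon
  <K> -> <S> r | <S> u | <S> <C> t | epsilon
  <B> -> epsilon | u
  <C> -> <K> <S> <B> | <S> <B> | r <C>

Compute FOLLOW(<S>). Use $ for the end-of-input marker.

FIRST(<B>) = {epsilon, u}
FIRST(<S>) = {epsilon, r, t, u}  (via <C>)
FIRST(<K>) = {epsilon, r, t, u}  (via <S> r, <S> u, <S> <C> t)
FIRST(<C>) = {epsilon, r, t, u}  (via <K> <S> <B>, <S> <B>)
FOLLOW(<S>) includes $ since <S> is the start symbol.
FOLLOW(<S>): in <K>-><S> r, <S> is followed by r with FIRST {r}; in <K>-><S> u, <S> is followed by u with FIRST {u}; in <K>-><S> <C> t, <S> is followed by <C> t with FIRST {r, t, u}; in <C>-><K> <S> <B>, <S> is followed by <B> with FIRST {epsilon, u}; in <C>-><K> <S> <B>, the suffix after <S> is nullable, so FOLLOW(<S>) ⊇ FOLLOW(<C>) = {$, r, t, u}; in <C>-><S> <B>, <S> is followed by <B> with FIRST {epsilon, u}; in <C>-><S> <B>, the suffix after <S> is nullable, so FOLLOW(<S>) ⊇ FOLLOW(<C>) = {$, r, t, u}. Thus FOLLOW(<S>) = {$, r, t, u}.
FOLLOW(<C>): in <S>-><C>, the suffix after <C> is empty, so FOLLOW(<C>) ⊇ FOLLOW(<S>) = {$, r, t, u}; in <K>-><S> <C> t, <C> is followed by t with FIRST {t}; in <C>->r <C>, the suffix after <C> is empty (adds nothing new). Thus FOLLOW(<C>) = {$, r, t, u}.
FOLLOW(<K>): in <C>-><K> <S> <B>, <K> is followed by <S> <B> with FIRST {epsilon, r, t, u}; in <C>-><K> <S> <B>, the suffix after <K> is nullable, so FOLLOW(<K>) ⊇ FOLLOW(<C>) = {$, r, t, u}. Thus FOLLOW(<K>) = {$, r, t, u}.
FOLLOW(<B>): in <C>-><K> <S> <B>, the suffix after <B> is empty, so FOLLOW(<B>) ⊇ FOLLOW(<C>) = {$, r, t, u}; in <C>-><S> <B>, the suffix after <B> is empty, so FOLLOW(<B>) ⊇ FOLLOW(<C>) = {$, r, t, u}. Thus FOLLOW(<B>) = {$, r, t, u}.

{$, r, t, u}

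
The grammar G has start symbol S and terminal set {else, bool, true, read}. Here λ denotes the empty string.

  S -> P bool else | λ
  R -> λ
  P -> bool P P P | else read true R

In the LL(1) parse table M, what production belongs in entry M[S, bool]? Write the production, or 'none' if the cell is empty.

FIRST(R): from R->λ we get {λ}. So FIRST(R) = {λ}.
FIRST(P): from P->bool P P P we get {bool}; from P->else read true R we get {else}. So FIRST(P) = {bool, else}.
FIRST(S): from S->P bool else we get {bool, else}; from S->λ we get {λ}. So FIRST(S) = {λ, bool, else}.
FOLLOW(S) includes $ since S is the start symbol.
FOLLOW(S): S appears on no right-hand side. Thus FOLLOW(S) = {$}.
For S -> P bool else: FIRST(P bool else) = {bool, else}, so it goes in M[S, t] for t ∈ {bool, else}.
For S -> λ: FIRST(λ) = {λ}, so it goes in M[S, t] for t ∈ {}; since λ ∈ FIRST, also for every t ∈ FOLLOW(S) = {$}.

S -> P bool else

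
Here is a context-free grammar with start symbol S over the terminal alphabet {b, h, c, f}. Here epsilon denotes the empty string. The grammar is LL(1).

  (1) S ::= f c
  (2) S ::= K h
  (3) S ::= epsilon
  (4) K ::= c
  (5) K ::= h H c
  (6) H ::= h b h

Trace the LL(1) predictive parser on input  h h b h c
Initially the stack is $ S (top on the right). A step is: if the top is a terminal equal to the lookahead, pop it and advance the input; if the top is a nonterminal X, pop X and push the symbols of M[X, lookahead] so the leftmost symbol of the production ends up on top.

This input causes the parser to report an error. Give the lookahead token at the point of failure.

$

     Stack        Input        Action
  1  $ S          h h b h c $  expand S ::= K h
  2  $ h K        h h b h c $  expand K ::= h H c
  3  $ h c H h    h h b h c $  match h
  4  $ h c H      h b h c $    expand H ::= h b h
  5  $ h c h b h  h b h c $    match h
  6  $ h c h b    b h c $      match b
  7  $ h c h      h c $        match h
  8  $ h c        c $          match c
  9  $ h          $            error: top is terminal h but lookahead is $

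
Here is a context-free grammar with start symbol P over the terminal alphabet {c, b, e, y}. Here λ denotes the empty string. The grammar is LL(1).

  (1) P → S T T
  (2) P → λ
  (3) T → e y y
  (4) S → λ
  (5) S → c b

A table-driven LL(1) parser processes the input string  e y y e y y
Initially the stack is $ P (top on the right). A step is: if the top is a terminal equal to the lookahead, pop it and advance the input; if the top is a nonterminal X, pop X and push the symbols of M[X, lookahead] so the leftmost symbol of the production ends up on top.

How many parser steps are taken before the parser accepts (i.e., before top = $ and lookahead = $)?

      Stack      Input          Action
   1  $ P        e y y e y y $  expand P → S T T
   2  $ T T S    e y y e y y $  expand S → λ
   3  $ T T      e y y e y y $  expand T → e y y
   4  $ T y y e  e y y e y y $  match e
   5  $ T y y    y y e y y $    match y
   6  $ T y      y e y y $      match y
   7  $ T        e y y $        expand T → e y y
   8  $ y y e    e y y $        match e
   9  $ y y      y y $          match y
  10  $ y        y $            match y
Accept reached after 10 steps.

10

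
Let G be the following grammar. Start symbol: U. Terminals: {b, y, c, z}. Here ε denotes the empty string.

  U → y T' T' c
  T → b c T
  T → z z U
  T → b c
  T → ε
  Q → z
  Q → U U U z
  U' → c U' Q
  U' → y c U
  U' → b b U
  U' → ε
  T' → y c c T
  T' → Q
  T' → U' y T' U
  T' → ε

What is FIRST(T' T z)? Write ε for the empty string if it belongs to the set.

{b, c, y, z}

FIRST(U): from U→y T' T' c we get {y}. So FIRST(U) = {y}.
FIRST(T): from T→b c T we get {b}; from T→z z U we get {z}; from T→b c we get {b}; from T→ε we get {ε}. So FIRST(T) = {ε, b, z}.
FIRST(U'): from U'→c U' Q we get {c}; from U'→y c U we get {y}; from U'→b b U we get {b}; from U'→ε we get {ε}. So FIRST(U') = {ε, b, c, y}.
FIRST(Q): from Q→z we get {z}; from Q→U U U z we get {y}. So FIRST(Q) = {y, z}.
FIRST(T'): from T'→y c c T we get {y}; from T'→Q we get {y, z}; from T'→U' y T' U we get {b, c, y}; from T'→ε we get {ε}. So FIRST(T') = {ε, b, c, y, z}.
FIRST(T' T z): take FIRST of each symbol in turn, carrying on past any symbol whose FIRST contains ε; result {b, c, y, z}.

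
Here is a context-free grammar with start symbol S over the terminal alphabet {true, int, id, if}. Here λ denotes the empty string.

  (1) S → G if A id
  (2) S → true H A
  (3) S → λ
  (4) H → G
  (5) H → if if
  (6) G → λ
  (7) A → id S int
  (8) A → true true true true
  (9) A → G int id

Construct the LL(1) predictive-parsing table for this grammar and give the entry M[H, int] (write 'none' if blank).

H → G

FIRST(G) = {λ}
FIRST(S) = {λ, if, true}  (via G if A id)
FIRST(H) = {λ, if}  (via G)
FIRST(A) = {id, int, true}  (via G int id)
FOLLOW(S) includes $ since S is the start symbol.
FOLLOW(H): in S→true H A, H is followed by A with FIRST {id, int, true}. Thus FOLLOW(H) = {id, int, true}.
For H → G: FIRST(G) = {λ}, so it goes in M[H, t] for t ∈ {}; since λ ∈ FIRST, also for every t ∈ FOLLOW(H) = {id, int, true}.
For H → if if: FIRST(if if) = {if}, so it goes in M[H, t] for t ∈ {if}.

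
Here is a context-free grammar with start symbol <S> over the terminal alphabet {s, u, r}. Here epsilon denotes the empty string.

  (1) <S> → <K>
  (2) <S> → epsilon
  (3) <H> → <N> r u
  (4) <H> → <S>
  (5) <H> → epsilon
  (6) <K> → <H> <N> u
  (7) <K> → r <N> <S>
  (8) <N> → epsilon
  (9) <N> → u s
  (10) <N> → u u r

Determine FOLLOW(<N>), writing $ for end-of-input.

{$, r, u}

FIRST(<N>): from <N>→epsilon we get {epsilon}; from <N>→u s we get {u}; from <N>→u u r we get {u}. So FIRST(<N>) = {epsilon, u}.
FIRST(<S>): from <S>→<K> we get {r, u}; from <S>→epsilon we get {epsilon}. So FIRST(<S>) = {epsilon, r, u}.
FIRST(<H>): from <H>→<N> r u we get {r, u}; from <H>→<S> we get {epsilon, r, u}; from <H>→epsilon we get {epsilon}. So FIRST(<H>) = {epsilon, r, u}.
FIRST(<K>): from <K>→<H> <N> u we get {r, u}; from <K>→r <N> <S> we get {r}. So FIRST(<K>) = {r, u}.
FOLLOW(<S>) includes $ since <S> is the start symbol.
FOLLOW(<H>): in <K>→<H> <N> u, <H> is followed by <N> u with FIRST {u}. Thus FOLLOW(<H>) = {u}.
FOLLOW(<S>): in <H>→<S>, the suffix after <S> is empty, so FOLLOW(<S>) ⊇ FOLLOW(<H>) = {u}; in <K>→r <N> <S>, the suffix after <S> is empty, so FOLLOW(<S>) ⊇ FOLLOW(<K>) = {$, u}. Thus FOLLOW(<S>) = {$, u}.
FOLLOW(<K>): in <S>→<K>, the suffix after <K> is empty, so FOLLOW(<K>) ⊇ FOLLOW(<S>) = {$, u}. Thus FOLLOW(<K>) = {$, u}.
FOLLOW(<N>): in <H>→<N> r u, <N> is followed by r u with FIRST {r}; in <K>→<H> <N> u, <N> is followed by u with FIRST {u}; in <K>→r <N> <S>, <N> is followed by <S> with FIRST {epsilon, r, u}; in <K>→r <N> <S>, the suffix after <N> is nullable, so FOLLOW(<N>) ⊇ FOLLOW(<K>) = {$, u}. Thus FOLLOW(<N>) = {$, r, u}.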